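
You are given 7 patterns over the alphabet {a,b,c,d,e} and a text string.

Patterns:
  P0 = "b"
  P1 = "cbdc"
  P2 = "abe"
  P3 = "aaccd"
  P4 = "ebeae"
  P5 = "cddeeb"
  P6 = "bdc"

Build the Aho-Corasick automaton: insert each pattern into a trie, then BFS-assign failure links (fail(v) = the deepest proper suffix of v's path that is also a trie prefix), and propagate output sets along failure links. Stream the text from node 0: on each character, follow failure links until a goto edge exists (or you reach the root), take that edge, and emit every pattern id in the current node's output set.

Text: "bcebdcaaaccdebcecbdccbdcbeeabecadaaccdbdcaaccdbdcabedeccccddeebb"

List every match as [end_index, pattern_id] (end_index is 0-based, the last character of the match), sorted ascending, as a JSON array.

Construct AC machine:
Trie (insert patterns):
  0='ε' goto a→6 b→1 c→2 e→13
  1='b' goto d→23  ←P0
  2='c' goto b→3 d→18
  3='cb' goto d→4
  4='cbd' goto c→5
  5='cbdc' goto ·  ←P1
  6='a' goto a→9 b→7
  7='ab' goto e→8
  8='abe' goto ·  ←P2
  9='aa' goto c→10
  10='aac' goto c→11
  11='aacc' goto d→12
  12='aaccd' goto ·  ←P3
  13='e' goto b→14
  14='eb' goto e→15
  15='ebe' goto a→16
  16='ebea' goto e→17
  17='ebeae' goto ·  ←P4
  18='cd' goto d→19
  19='cdd' goto e→20
  20='cdde' goto e→21
  21='cddee' goto b→22
  22='cddeeb' goto ·  ←P5
  23='bd' goto c→24
  24='bdc' goto ·  ←P6

BFS fail/out derivation:
  n1('b'): parent n0 fail=0; on 'b' 0 → fail=0;  out {0}∪∅={0}
  n2('c'): parent n0 fail=0; on 'c' 0 → fail=0;  out ∅∪∅=∅
  n6('a'): parent n0 fail=0; on 'a' 0 → fail=0;  out ∅∪∅=∅
  n13('e'): parent n0 fail=0; on 'e' 0 → fail=0;  out ∅∪∅=∅
  n3('cb'): parent n2 fail=0; on 'b' 0 → fail=1;  out ∅∪{0}={0}
  n7('ab'): parent n6 fail=0; on 'b' 0 → fail=1;  out ∅∪{0}={0}
  n9('aa'): parent n6 fail=0; on 'a' 0 → fail=6;  out ∅∪∅=∅
  n14('eb'): parent n13 fail=0; on 'b' 0 → fail=1;  out ∅∪{0}={0}
  n18('cd'): parent n2 fail=0; on 'd' 0 → fail=0;  out ∅∪∅=∅
  n23('bd'): parent n1 fail=0; on 'd' 0 → fail=0;  out ∅∪∅=∅
  n4('cbd'): parent n3 fail=1; on 'd' 1 → fail=23;  out ∅∪∅=∅
  n8('abe'): parent n7 fail=1; on 'e' 1→0 → fail=13;  out {2}∪∅={2}
  n10('aac'): parent n9 fail=6; on 'c' 6→0 → fail=2;  out ∅∪∅=∅
  n15('ebe'): parent n14 fail=1; on 'e' 1→0 → fail=13;  out ∅∪∅=∅
  n19('cdd'): parent n18 fail=0; on 'd' 0 → fail=0;  out ∅∪∅=∅
  n24('bdc'): parent n23 fail=0; on 'c' 0 → fail=2;  out {6}∪∅={6}
  n5('cbdc'): parent n4 fail=23; on 'c' 23 → fail=24;  out {1}∪{6}={1,6}
  n11('aacc'): parent n10 fail=2; on 'c' 2→0 → fail=2;  out ∅∪∅=∅
  n16('ebea'): parent n15 fail=13; on 'a' 13→0 → fail=6;  out ∅∪∅=∅
  n20('cdde'): parent n19 fail=0; on 'e' 0 → fail=13;  out ∅∪∅=∅
  n12('aaccd'): parent n11 fail=2; on 'd' 2 → fail=18;  out {3}∪∅={3}
  n17('ebeae'): parent n16 fail=6; on 'e' 6→0 → fail=13;  out {4}∪∅={4}
  n21('cddee'): parent n20 fail=13; on 'e' 13→0 → fail=13;  out ∅∪∅=∅
  n22('cddeeb'): parent n21 fail=13; on 'b' 13 → fail=14;  out {5}∪{0}={0,5}

Text stream:
[0] read 'b'  n0⇒n1  ** P0@[0:0]
[1] read 'c'  n1⇒n2 (fail-walked)
[2] read 'e'  n2⇒n13 (fail-walked)
[3] read 'b'  n13⇒n14  ** P0@[3:3]
[4] read 'd'  n14⇒n23 (fail-walked)
[5] read 'c'  n23⇒n24  ** P6@[3:5]
[6] read 'a'  n24⇒n6 (fail-walked)
[7] read 'a'  n6⇒n9
[8] read 'a'  n9⇒n9 (fail-walked)
[9] read 'c'  n9⇒n10
[10] read 'c'  n10⇒n11
[11] read 'd'  n11⇒n12  ** P3@[7:11]
[12] read 'e'  n12⇒n13 (fail-walked)
[13] read 'b'  n13⇒n14  ** P0@[13:13]
[14] read 'c'  n14⇒n2 (fail-walked)
[15] read 'e'  n2⇒n13 (fail-walked)
[16] read 'c'  n13⇒n2 (fail-walked)
[17] read 'b'  n2⇒n3  ** P0@[17:17]
[18] read 'd'  n3⇒n4
[19] read 'c'  n4⇒n5  ** P1@[16:19],P6@[17:19]
[20] read 'c'  n5⇒n2 (fail-walked)
[21] read 'b'  n2⇒n3  ** P0@[21:21]
[22] read 'd'  n3⇒n4
[23] read 'c'  n4⇒n5  ** P1@[20:23],P6@[21:23]
[24] read 'b'  n5⇒n3 (fail-walked)  ** P0@[24:24]
[25] read 'e'  n3⇒n13 (fail-walked)
[26] read 'e'  n13⇒n13 (fail-walked)
[27] read 'a'  n13⇒n6 (fail-walked)
[28] read 'b'  n6⇒n7  ** P0@[28:28]
[29] read 'e'  n7⇒n8  ** P2@[27:29]
[30] read 'c'  n8⇒n2 (fail-walked)
[31] read 'a'  n2⇒n6 (fail-walked)
[32] read 'd'  n6⇒n0 (fail-walked)
[33] read 'a'  n0⇒n6
[34] read 'a'  n6⇒n9
[35] read 'c'  n9⇒n10
[36] read 'c'  n10⇒n11
[37] read 'd'  n11⇒n12  ** P3@[33:37]
[38] read 'b'  n12⇒n1 (fail-walked)  ** P0@[38:38]
[39] read 'd'  n1⇒n23
[40] read 'c'  n23⇒n24  ** P6@[38:40]
[41] read 'a'  n24⇒n6 (fail-walked)
[42] read 'a'  n6⇒n9
[43] read 'c'  n9⇒n10
[44] read 'c'  n10⇒n11
[45] read 'd'  n11⇒n12  ** P3@[41:45]
[46] read 'b'  n12⇒n1 (fail-walked)  ** P0@[46:46]
[47] read 'd'  n1⇒n23
[48] read 'c'  n23⇒n24  ** P6@[46:48]
[49] read 'a'  n24⇒n6 (fail-walked)
[50] read 'b'  n6⇒n7  ** P0@[50:50]
[51] read 'e'  n7⇒n8  ** P2@[49:51]
[52] read 'd'  n8⇒n0 (fail-walked)
[53] read 'e'  n0⇒n13
[54] read 'c'  n13⇒n2 (fail-walked)
[55] read 'c'  n2⇒n2 (fail-walked)
[56] read 'c'  n2⇒n2 (fail-walked)
[57] read 'c'  n2⇒n2 (fail-walked)
[58] read 'd'  n2⇒n18
[59] read 'd'  n18⇒n19
[60] read 'e'  n19⇒n20
[61] read 'e'  n20⇒n21
[62] read 'b'  n21⇒n22  ** P0@[62:62],P5@[57:62]
[63] read 'b'  n22⇒n1 (fail-walked)  ** P0@[63:63]

Result: [[0,0],[3,0],[5,6],[11,3],[13,0],[17,0],[19,1],[19,6],[21,0],[23,1],[23,6],[24,0],[28,0],[29,2],[37,3],[38,0],[40,6],[45,3],[46,0],[48,6],[50,0],[51,2],[62,0],[62,5],[63,0]]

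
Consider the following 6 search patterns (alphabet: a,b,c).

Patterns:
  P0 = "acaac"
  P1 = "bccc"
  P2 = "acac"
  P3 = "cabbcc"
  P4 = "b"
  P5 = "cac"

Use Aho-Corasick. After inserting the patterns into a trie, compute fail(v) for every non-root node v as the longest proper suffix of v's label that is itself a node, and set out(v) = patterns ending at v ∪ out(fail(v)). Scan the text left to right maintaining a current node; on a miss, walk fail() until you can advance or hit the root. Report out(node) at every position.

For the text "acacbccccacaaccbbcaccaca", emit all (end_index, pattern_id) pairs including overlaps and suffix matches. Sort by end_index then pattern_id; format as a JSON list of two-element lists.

Build automaton:
Trie nodes:
  n0 'ε': a→1 b→6 c→11
  n1 'a': c→2
  n2 'ac': a→3
  n3 'aca': a→4 c→10
  n4 'acaa': c→5
  n5 'acaac': ·  [P0 ends]
  n6 'b': c→7  [P4 ends]
  n7 'bc': c→8
  n8 'bcc': c→9
  n9 'bccc': ·  [P1 ends]
  n10 'acac': ·  [P2 ends]
  n11 'c': a→12
  n12 'ca': b→13 c→17
  n13 'cab': b→14
  n14 'cabb': c→15
  n15 'cabbc': c→16
  n16 'cabbcc': ·  [P3 ends]
  n17 'cac': ·  [P5 ends]

Failure links (BFS by depth):
  n1('a'): parent n0 fail=0; on 'a' 0 → fail=0;  out ∅∪∅=∅
  n6('b'): parent n0 fail=0; on 'b' 0 → fail=0;  out {4}∪∅={4}
  n11('c'): parent n0 fail=0; on 'c' 0 → fail=0;  out ∅∪∅=∅
  n2('ac'): parent n1 fail=0; on 'c' 0 → fail=11;  out ∅∪∅=∅
  n7('bc'): parent n6 fail=0; on 'c' 0 → fail=11;  out ∅∪∅=∅
  n12('ca'): parent n11 fail=0; on 'a' 0 → fail=1;  out ∅∪∅=∅
  n3('aca'): parent n2 fail=11; on 'a' 11 → fail=12;  out ∅∪∅=∅
  n8('bcc'): parent n7 fail=11; on 'c' 11→0 → fail=11;  out ∅∪∅=∅
  n13('cab'): parent n12 fail=1; on 'b' 1→0 → fail=6;  out ∅∪{4}={4}
  n17('cac'): parent n12 fail=1; on 'c' 1 → fail=2;  out {5}∪∅={5}
  n4('acaa'): parent n3 fail=12; on 'a' 12→1→0 → fail=1;  out ∅∪∅=∅
  n9('bccc'): parent n8 fail=11; on 'c' 11→0 → fail=11;  out {1}∪∅={1}
  n10('acac'): parent n3 fail=12; on 'c' 12 → fail=17;  out {2}∪{5}={2,5}
  n14('cabb'): parent n13 fail=6; on 'b' 6→0 → fail=6;  out ∅∪{4}={4}
  n5('acaac'): parent n4 fail=1; on 'c' 1 → fail=2;  out {0}∪∅={0}
  n15('cabbc'): parent n14 fail=6; on 'c' 6 → fail=7;  out ∅∪∅=∅
  n16('cabbcc'): parent n15 fail=7; on 'c' 7 → fail=8;  out {3}∪∅={3}

Text stream:
pos 0 'a': at 1
pos 1 'c': at 2
pos 2 'a': at 3
pos 3 'c': at 10  emit P2@[0:3],P5@[1:3]
pos 4 'b': at 6 (via fail)  emit P4@[4:4]
pos 5 'c': at 7
pos 6 'c': at 8
pos 7 'c': at 9  emit P1@[4:7]
pos 8 'c': at 11 (via fail)
pos 9 'a': at 12
pos 10 'c': at 17  emit P5@[8:10]
pos 11 'a': at 3 (via fail)
pos 12 'a': at 4
pos 13 'c': at 5  emit P0@[9:13]
pos 14 'c': at 11 (via fail)
pos 15 'b': at 6 (via fail)  emit P4@[15:15]
pos 16 'b': at 6 (via fail)  emit P4@[16:16]
pos 17 'c': at 7
pos 18 'a': at 12 (via fail)
pos 19 'c': at 17  emit P5@[17:19]
pos 20 'c': at 11 (via fail)
pos 21 'a': at 12
pos 22 'c': at 17  emit P5@[20:22]
pos 23 'a': at 3 (via fail)

Matches: [[3,2],[3,5],[4,4],[7,1],[10,5],[13,0],[15,4],[16,4],[19,5],[22,5]]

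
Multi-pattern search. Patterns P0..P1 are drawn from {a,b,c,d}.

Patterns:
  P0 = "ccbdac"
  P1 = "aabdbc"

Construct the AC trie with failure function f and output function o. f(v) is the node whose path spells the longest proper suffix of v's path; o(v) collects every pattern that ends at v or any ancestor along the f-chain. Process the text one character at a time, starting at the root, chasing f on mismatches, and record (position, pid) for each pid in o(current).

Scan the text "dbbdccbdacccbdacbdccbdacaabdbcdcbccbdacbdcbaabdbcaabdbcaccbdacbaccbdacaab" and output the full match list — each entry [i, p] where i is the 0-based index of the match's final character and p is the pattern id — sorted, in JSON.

Build:
Trie (insert patterns):
  n0 'ε': a→7 c→1
  n1 'c': c→2
  n2 'cc': b→3
  n3 'ccb': d→4
  n4 'ccbd': a→5
  n5 'ccbda': c→6
  n6 'ccbdac': ·  [P0 ends]
  n7 'a': a→8
  n8 'aa': b→9
  n9 'aab': d→10
  n10 'aabd': b→11
  n11 'aabdb': c→12
  n12 'aabdbc': ·  [P1 ends]

Failure links (BFS by depth):
  fail(1) 'c': from fail(0)=0 chase 'c': 0 ⇒ 0;  out=∅∪out(0)=∅
  fail(7) 'a': from fail(0)=0 chase 'a': 0 ⇒ 0;  out=∅∪out(0)=∅
  fail(2) 'cc': from fail(1)=0 chase 'c': 0 ⇒ 1;  out=∅∪out(1)=∅
  fail(8) 'aa': from fail(7)=0 chase 'a': 0 ⇒ 7;  out=∅∪out(7)=∅
  fail(3) 'ccb': from fail(2)=1 chase 'b': 1→0 ⇒ 0;  out=∅∪out(0)=∅
  fail(9) 'aab': from fail(8)=7 chase 'b': 7→0 ⇒ 0;  out=∅∪out(0)=∅
  fail(4) 'ccbd': from fail(3)=0 chase 'd': 0 ⇒ 0;  out=∅∪out(0)=∅
  fail(10) 'aabd': from fail(9)=0 chase 'd': 0 ⇒ 0;  out=∅∪out(0)=∅
  fail(5) 'ccbda': from fail(4)=0 chase 'a': 0 ⇒ 7;  out=∅∪out(7)=∅
  fail(11) 'aabdb': from fail(10)=0 chase 'b': 0 ⇒ 0;  out=∅∪out(0)=∅
  fail(6) 'ccbdac': from fail(5)=7 chase 'c': 7→0 ⇒ 1;  out={0}∪out(1)={0}
  fail(12) 'aabdbc': from fail(11)=0 chase 'c': 0 ⇒ 1;  out={1}∪out(1)={1}

Text stream:
pos 0 'd': at 0
pos 1 'b': at 0
pos 2 'b': at 0
pos 3 'd': at 0
pos 4 'c': at 1
pos 5 'c': at 2
pos 6 'b': at 3
pos 7 'd': at 4
pos 8 'a': at 5
pos 9 'c': at 6  → match P0@[4:9]
pos 10 'c': at 2 (via fail)
pos 11 'c': at 2 (via fail)
pos 12 'b': at 3
pos 13 'd': at 4
pos 14 'a': at 5
pos 15 'c': at 6  → match P0@[10:15]
pos 16 'b': at 0 (via fail)
pos 17 'd': at 0
pos 18 'c': at 1
pos 19 'c': at 2
pos 20 'b': at 3
pos 21 'd': at 4
pos 22 'a': at 5
pos 23 'c': at 6  → match P0@[18:23]
pos 24 'a': at 7 (via fail)
pos 25 'a': at 8
pos 26 'b': at 9
pos 27 'd': at 10
pos 28 'b': at 11
pos 29 'c': at 12  → match P1@[24:29]
pos 30 'd': at 0 (via fail)
pos 31 'c': at 1
pos 32 'b': at 0 (via fail)
pos 33 'c': at 1
pos 34 'c': at 2
pos 35 'b': at 3
pos 36 'd': at 4
pos 37 'a': at 5
pos 38 'c': at 6  → match P0@[33:38]
pos 39 'b': at 0 (via fail)
pos 40 'd': at 0
pos 41 'c': at 1
pos 42 'b': at 0 (via fail)
pos 43 'a': at 7
pos 44 'a': at 8
pos 45 'b': at 9
pos 46 'd': at 10
pos 47 'b': at 11
pos 48 'c': at 12  → match P1@[43:48]
pos 49 'a': at 7 (via fail)
pos 50 'a': at 8
pos 51 'b': at 9
pos 52 'd': at 10
pos 53 'b': at 11
pos 54 'c': at 12  → match P1@[49:54]
pos 55 'a': at 7 (via fail)
pos 56 'c': at 1 (via fail)
pos 57 'c': at 2
pos 58 'b': at 3
pos 59 'd': at 4
pos 60 'a': at 5
pos 61 'c': at 6  → match P0@[56:61]
pos 62 'b': at 0 (via fail)
pos 63 'a': at 7
pos 64 'c': at 1 (via fail)
pos 65 'c': at 2
pos 66 'b': at 3
pos 67 'd': at 4
pos 68 'a': at 5
pos 69 'c': at 6  → match P0@[64:69]
pos 70 'a': at 7 (via fail)
pos 71 'a': at 8
pos 72 'b': at 9

All matches (sorted): [[9,0],[15,0],[23,0],[29,1],[38,0],[48,1],[54,1],[61,0],[69,0]]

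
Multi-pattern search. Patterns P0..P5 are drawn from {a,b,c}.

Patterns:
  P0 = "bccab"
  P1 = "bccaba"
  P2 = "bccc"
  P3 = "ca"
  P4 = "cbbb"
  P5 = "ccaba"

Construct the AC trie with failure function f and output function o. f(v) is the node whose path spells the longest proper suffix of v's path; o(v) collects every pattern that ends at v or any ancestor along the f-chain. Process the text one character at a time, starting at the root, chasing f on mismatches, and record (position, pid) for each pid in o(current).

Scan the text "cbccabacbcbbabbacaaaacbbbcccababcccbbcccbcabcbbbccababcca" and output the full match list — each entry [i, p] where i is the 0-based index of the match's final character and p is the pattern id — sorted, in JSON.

Construct AC machine:
Trie (insert patterns):
  0='ε' goto b→1 c→8
  1='b' goto c→2
  2='bc' goto c→3
  3='bcc' goto a→4 c→7
  4='bcca' goto b→5
  5='bccab' goto a→6  [P0 ends]
  6='bccaba' goto ·  [P1 ends]
  7='bccc' goto ·  [P2 ends]
  8='c' goto a→9 b→10 c→13
  9='ca' goto ·  [P3 ends]
  10='cb' goto b→11
  11='cbb' goto b→12
  12='cbbb' goto ·  [P4 ends]
  13='cc' goto a→14
  14='cca' goto b→15
  15='ccab' goto a→16
  16='ccaba' goto ·  [P5 ends]

Failure links (BFS by depth):
  n1('b'): parent n0 fail=0; on 'b' 0 → fail=0;  out ∅∪∅=∅
  n8('c'): parent n0 fail=0; on 'c' 0 → fail=0;  out ∅∪∅=∅
  n2('bc'): parent n1 fail=0; on 'c' 0 → fail=8;  out ∅∪∅=∅
  n9('ca'): parent n8 fail=0; on 'a' 0 → fail=0;  out {3}∪∅={3}
  n10('cb'): parent n8 fail=0; on 'b' 0 → fail=1;  out ∅∪∅=∅
  n13('cc'): parent n8 fail=0; on 'c' 0 → fail=8;  out ∅∪∅=∅
  n3('bcc'): parent n2 fail=8; on 'c' 8 → fail=13;  out ∅∪∅=∅
  n11('cbb'): parent n10 fail=1; on 'b' 1→0 → fail=1;  out ∅∪∅=∅
  n14('cca'): parent n13 fail=8; on 'a' 8 → fail=9;  out ∅∪{3}={3}
  n4('bcca'): parent n3 fail=13; on 'a' 13 → fail=14;  out ∅∪{3}={3}
  n7('bccc'): parent n3 fail=13; on 'c' 13→8 → fail=13;  out {2}∪∅={2}
  n12('cbbb'): parent n11 fail=1; on 'b' 1→0 → fail=1;  out {4}∪∅={4}
  n15('ccab'): parent n14 fail=9; on 'b' 9→0 → fail=1;  out ∅∪∅=∅
  n5('bccab'): parent n4 fail=14; on 'b' 14 → fail=15;  out {0}∪∅={0}
  n16('ccaba'): parent n15 fail=1; on 'a' 1→0 → fail=0;  out {5}∪∅={5}
  n6('bccaba'): parent n5 fail=15; on 'a' 15 → fail=16;  out {1}∪{5}={1,5}

Run:
i=0 'c': node 0→8
i=1 'b': node 8→10
i=2 'c': node 10→2 (fail-walked)
i=3 'c': node 2→3
i=4 'a': node 3→4  emit P3@[3:4]
i=5 'b': node 4→5  emit P0@[1:5]
i=6 'a': node 5→6  emit P1@[1:6],P5@[2:6]
i=7 'c': node 6→8 (fail-walked)
i=8 'b': node 8→10
i=9 'c': node 10→2 (fail-walked)
i=10 'b': node 2→10 (fail-walked)
i=11 'b': node 10→11
i=12 'a': node 11→0 (fail-walked)
i=13 'b': node 0→1
i=14 'b': node 1→1 (fail-walked)
i=15 'a': node 1→0 (fail-walked)
i=16 'c': node 0→8
i=17 'a': node 8→9  emit P3@[16:17]
i=18 'a': node 9→0 (fail-walked)
i=19 'a': node 0→0
i=20 'a': node 0→0
i=21 'c': node 0→8
i=22 'b': node 8→10
i=23 'b': node 10→11
i=24 'b': node 11→12  emit P4@[21:24]
i=25 'c': node 12→2 (fail-walked)
i=26 'c': node 2→3
i=27 'c': node 3→7  emit P2@[24:27]
i=28 'a': node 7→14 (fail-walked)  emit P3@[27:28]
i=29 'b': node 14→15
i=30 'a': node 15→16  emit P5@[26:30]
i=31 'b': node 16→1 (fail-walked)
i=32 'c': node 1→2
i=33 'c': node 2→3
i=34 'c': node 3→7  emit P2@[31:34]
i=35 'b': node 7→10 (fail-walked)
i=36 'b': node 10→11
i=37 'c': node 11→2 (fail-walked)
i=38 'c': node 2→3
i=39 'c': node 3→7  emit P2@[36:39]
i=40 'b': node 7→10 (fail-walked)
i=41 'c': node 10→2 (fail-walked)
i=42 'a': node 2→9 (fail-walked)  emit P3@[41:42]
i=43 'b': node 9→1 (fail-walked)
i=44 'c': node 1→2
i=45 'b': node 2→10 (fail-walked)
i=46 'b': node 10→11
i=47 'b': node 11→12  emit P4@[44:47]
i=48 'c': node 12→2 (fail-walked)
i=49 'c': node 2→3
i=50 'a': node 3→4  emit P3@[49:50]
i=51 'b': node 4→5  emit P0@[47:51]
i=52 'a': node 5→6  emit P1@[47:52],P5@[48:52]
i=53 'b': node 6→1 (fail-walked)
i=54 'c': node 1→2
i=55 'c': node 2→3
i=56 'a': node 3→4  emit P3@[55:56]

Matches: [[4,3],[5,0],[6,1],[6,5],[17,3],[24,4],[27,2],[28,3],[30,5],[34,2],[39,2],[42,3],[47,4],[50,3],[51,0],[52,1],[52,5],[56,3]]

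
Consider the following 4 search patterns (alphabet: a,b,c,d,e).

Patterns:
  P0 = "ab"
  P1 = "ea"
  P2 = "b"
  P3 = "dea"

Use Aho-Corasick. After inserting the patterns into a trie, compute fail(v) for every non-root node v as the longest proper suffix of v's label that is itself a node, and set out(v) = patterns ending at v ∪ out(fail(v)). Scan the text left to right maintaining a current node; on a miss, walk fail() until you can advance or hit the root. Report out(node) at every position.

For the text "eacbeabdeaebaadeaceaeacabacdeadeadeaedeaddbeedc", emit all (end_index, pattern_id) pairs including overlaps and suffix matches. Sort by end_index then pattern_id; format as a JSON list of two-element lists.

Build:
Trie nodes:
  0='ε' goto a→1 b→5 d→6 e→3
  1='a' goto b→2
  2='ab' goto ·  [P0 ends]
  3='e' goto a→4
  4='ea' goto ·  [P1 ends]
  5='b' goto ·  [P2 ends]
  6='d' goto e→7
  7='de' goto a→8
  8='dea' goto ·  [P3 ends]

BFS fail/out derivation:
  fail(1) 'a': from fail(0)=0 chase 'a': 0 ⇒ 0;  out=∅∪out(0)=∅
  fail(3) 'e': from fail(0)=0 chase 'e': 0 ⇒ 0;  out=∅∪out(0)=∅
  fail(5) 'b': from fail(0)=0 chase 'b': 0 ⇒ 0;  out={2}∪out(0)={2}
  fail(6) 'd': from fail(0)=0 chase 'd': 0 ⇒ 0;  out=∅∪out(0)=∅
  fail(2) 'ab': from fail(1)=0 chase 'b': 0 ⇒ 5;  out={0}∪out(5)={0,2}
  fail(4) 'ea': from fail(3)=0 chase 'a': 0 ⇒ 1;  out={1}∪out(1)={1}
  fail(7) 'de': from fail(6)=0 chase 'e': 0 ⇒ 3;  out=∅∪out(3)=∅
  fail(8) 'dea': from fail(7)=3 chase 'a': 3 ⇒ 4;  out={3}∪out(4)={1,3}

Text stream:
pos 0 'e': at 3
pos 1 'a': at 4  emit P1@[0:1]
pos 2 'c': at 0 ·f
pos 3 'b': at 5  emit P2@[3:3]
pos 4 'e': at 3 ·f
pos 5 'a': at 4  emit P1@[4:5]
pos 6 'b': at 2 ·f  emit P0@[5:6],P2@[6:6]
pos 7 'd': at 6 ·f
pos 8 'e': at 7
pos 9 'a': at 8  emit P1@[8:9],P3@[7:9]
pos 10 'e': at 3 ·f
pos 11 'b': at 5 ·f  emit P2@[11:11]
pos 12 'a': at 1 ·f
pos 13 'a': at 1 ·f
pos 14 'd': at 6 ·f
pos 15 'e': at 7
pos 16 'a': at 8  emit P1@[15:16],P3@[14:16]
pos 17 'c': at 0 ·f
pos 18 'e': at 3
pos 19 'a': at 4  emit P1@[18:19]
pos 20 'e': at 3 ·f
pos 21 'a': at 4  emit P1@[20:21]
pos 22 'c': at 0 ·f
pos 23 'a': at 1
pos 24 'b': at 2  emit P0@[23:24],P2@[24:24]
pos 25 'a': at 1 ·f
pos 26 'c': at 0 ·f
pos 27 'd': at 6
pos 28 'e': at 7
pos 29 'a': at 8  emit P1@[28:29],P3@[27:29]
pos 30 'd': at 6 ·f
pos 31 'e': at 7
pos 32 'a': at 8  emit P1@[31:32],P3@[30:32]
pos 33 'd': at 6 ·f
pos 34 'e': at 7
pos 35 'a': at 8  emit P1@[34:35],P3@[33:35]
pos 36 'e': at 3 ·f
pos 37 'd': at 6 ·f
pos 38 'e': at 7
pos 39 'a': at 8  emit P1@[38:39],P3@[37:39]
pos 40 'd': at 6 ·f
pos 41 'd': at 6 ·f
pos 42 'b': at 5 ·f  emit P2@[42:42]
pos 43 'e': at 3 ·f
pos 44 'e': at 3 ·f
pos 45 'd': at 6 ·f
pos 46 'c': at 0 ·f

Matches: [[1,1],[3,2],[5,1],[6,0],[6,2],[9,1],[9,3],[11,2],[16,1],[16,3],[19,1],[21,1],[24,0],[24,2],[29,1],[29,3],[32,1],[32,3],[35,1],[35,3],[39,1],[39,3],[42,2]]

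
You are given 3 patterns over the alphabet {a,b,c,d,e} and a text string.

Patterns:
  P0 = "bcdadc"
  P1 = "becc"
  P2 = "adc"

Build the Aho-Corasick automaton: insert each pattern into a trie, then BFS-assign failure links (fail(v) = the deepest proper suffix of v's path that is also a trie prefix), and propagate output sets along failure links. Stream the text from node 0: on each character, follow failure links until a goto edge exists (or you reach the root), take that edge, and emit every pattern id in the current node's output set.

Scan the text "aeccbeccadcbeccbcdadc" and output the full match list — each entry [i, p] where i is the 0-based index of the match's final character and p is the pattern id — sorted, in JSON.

Build automaton:
Trie (insert patterns):
  n0 'ε': a→10 b→1
  n1 'b': c→2 e→7
  n2 'bc': d→3
  n3 'bcd': a→4
  n4 'bcda': d→5
  n5 'bcdad': c→6
  n6 'bcdadc': ·  [P0 ends]
  n7 'be': c→8
  n8 'bec': c→9
  n9 'becc': ·  [P1 ends]
  n10 'a': d→11
  n11 'ad': c→12
  n12 'adc': ·  [P2 ends]

BFS fail/out derivation:
  n1('b'): parent n0 fail=0; on 'b' 0 → fail=0;  out ∅∪∅=∅
  n10('a'): parent n0 fail=0; on 'a' 0 → fail=0;  out ∅∪∅=∅
  n2('bc'): parent n1 fail=0; on 'c' 0 → fail=0;  out ∅∪∅=∅
  n7('be'): parent n1 fail=0; on 'e' 0 → fail=0;  out ∅∪∅=∅
  n11('ad'): parent n10 fail=0; on 'd' 0 → fail=0;  out ∅∪∅=∅
  n3('bcd'): parent n2 fail=0; on 'd' 0 → fail=0;  out ∅∪∅=∅
  n8('bec'): parent n7 fail=0; on 'c' 0 → fail=0;  out ∅∪∅=∅
  n12('adc'): parent n11 fail=0; on 'c' 0 → fail=0;  out {2}∪∅={2}
  n4('bcda'): parent n3 fail=0; on 'a' 0 → fail=10;  out ∅∪∅=∅
  n9('becc'): parent n8 fail=0; on 'c' 0 → fail=0;  out {1}∪∅={1}
  n5('bcdad'): parent n4 fail=10; on 'd' 10 → fail=11;  out ∅∪∅=∅
  n6('bcdadc'): parent n5 fail=11; on 'c' 11 → fail=12;  out {0}∪{2}={0,2}

Scan:
i=0 'a': node 0→10
i=1 'e': node 10→0 ·f
i=2 'c': node 0→0
i=3 'c': node 0→0
i=4 'b': node 0→1
i=5 'e': node 1→7
i=6 'c': node 7→8
i=7 'c': node 8→9  → match P1@[4:7]
i=8 'a': node 9→10 ·f
i=9 'd': node 10→11
i=10 'c': node 11→12  → match P2@[8:10]
i=11 'b': node 12→1 ·f
i=12 'e': node 1→7
i=13 'c': node 7→8
i=14 'c': node 8→9  → match P1@[11:14]
i=15 'b': node 9→1 ·f
i=16 'c': node 1→2
i=17 'd': node 2→3
i=18 'a': node 3→4
i=19 'd': node 4→5
i=20 'c': node 5→6  → match P0@[15:20],P2@[18:20]

Result: [[7,1],[10,2],[14,1],[20,0],[20,2]]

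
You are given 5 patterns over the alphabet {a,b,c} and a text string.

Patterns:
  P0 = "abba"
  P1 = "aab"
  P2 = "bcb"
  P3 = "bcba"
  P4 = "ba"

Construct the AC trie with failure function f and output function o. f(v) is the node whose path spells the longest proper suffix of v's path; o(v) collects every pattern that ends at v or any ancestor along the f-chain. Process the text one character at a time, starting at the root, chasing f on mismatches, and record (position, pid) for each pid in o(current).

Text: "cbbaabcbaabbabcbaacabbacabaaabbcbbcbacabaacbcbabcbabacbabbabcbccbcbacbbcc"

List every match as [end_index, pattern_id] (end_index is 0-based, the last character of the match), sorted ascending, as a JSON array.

Construct AC machine:
Trie (insert patterns):
  0='ε' goto a→1 b→7
  1='a' goto a→5 b→2
  2='ab' goto b→3
  3='abb' goto a→4
  4='abba' goto ·  ←P0
  5='aa' goto b→6
  6='aab' goto ·  ←P1
  7='b' goto a→11 c→8
  8='bc' goto b→9
  9='bcb' goto a→10  ←P2
  10='bcba' goto ·  ←P3
  11='ba' goto ·  ←P4

Failure links (BFS by depth):
  fail(1) 'a': from fail(0)=0 chase 'a': 0 ⇒ 0;  out=∅∪out(0)=∅
  fail(7) 'b': from fail(0)=0 chase 'b': 0 ⇒ 0;  out=∅∪out(0)=∅
  fail(2) 'ab': from fail(1)=0 chase 'b': 0 ⇒ 7;  out=∅∪out(7)=∅
  fail(5) 'aa': from fail(1)=0 chase 'a': 0 ⇒ 1;  out=∅∪out(1)=∅
  fail(8) 'bc': from fail(7)=0 chase 'c': 0 ⇒ 0;  out=∅∪out(0)=∅
  fail(11) 'ba': from fail(7)=0 chase 'a': 0 ⇒ 1;  out={4}∪out(1)={4}
  fail(3) 'abb': from fail(2)=7 chase 'b': 7→0 ⇒ 7;  out=∅∪out(7)=∅
  fail(6) 'aab': from fail(5)=1 chase 'b': 1 ⇒ 2;  out={1}∪out(2)={1}
  fail(9) 'bcb': from fail(8)=0 chase 'b': 0 ⇒ 7;  out={2}∪out(7)={2}
  fail(4) 'abba': from fail(3)=7 chase 'a': 7 ⇒ 11;  out={0}∪out(11)={0,4}
  fail(10) 'bcba': from fail(9)=7 chase 'a': 7 ⇒ 11;  out={3}∪out(11)={3,4}

Run:
pos 0 'c': at 0
pos 1 'b': at 7
pos 2 'b': at 7 ·f
pos 3 'a': at 11  ** P4@[2:3]
pos 4 'a': at 5 ·f
pos 5 'b': at 6  ** P1@[3:5]
pos 6 'c': at 8 ·f
pos 7 'b': at 9  ** P2@[5:7]
pos 8 'a': at 10  ** P3@[5:8],P4@[7:8]
pos 9 'a': at 5 ·f
pos 10 'b': at 6  ** P1@[8:10]
pos 11 'b': at 3 ·f
pos 12 'a': at 4  ** P0@[9:12],P4@[11:12]
pos 13 'b': at 2 ·f
pos 14 'c': at 8 ·f
pos 15 'b': at 9  ** P2@[13:15]
pos 16 'a': at 10  ** P3@[13:16],P4@[15:16]
pos 17 'a': at 5 ·f
pos 18 'c': at 0 ·f
pos 19 'a': at 1
pos 20 'b': at 2
pos 21 'b': at 3
pos 22 'a': at 4  ** P0@[19:22],P4@[21:22]
pos 23 'c': at 0 ·f
pos 24 'a': at 1
pos 25 'b': at 2
pos 26 'a': at 11 ·f  ** P4@[25:26]
pos 27 'a': at 5 ·f
pos 28 'a': at 5 ·f
pos 29 'b': at 6  ** P1@[27:29]
pos 30 'b': at 3 ·f
pos 31 'c': at 8 ·f
pos 32 'b': at 9  ** P2@[30:32]
pos 33 'b': at 7 ·f
pos 34 'c': at 8
pos 35 'b': at 9  ** P2@[33:35]
pos 36 'a': at 10  ** P3@[33:36],P4@[35:36]
pos 37 'c': at 0 ·f
pos 38 'a': at 1
pos 39 'b': at 2
pos 40 'a': at 11 ·f  ** P4@[39:40]
pos 41 'a': at 5 ·f
pos 42 'c': at 0 ·f
pos 43 'b': at 7
pos 44 'c': at 8
pos 45 'b': at 9  ** P2@[43:45]
pos 46 'a': at 10  ** P3@[43:46],P4@[45:46]
pos 47 'b': at 2 ·f
pos 48 'c': at 8 ·f
pos 49 'b': at 9  ** P2@[47:49]
pos 50 'a': at 10  ** P3@[47:50],P4@[49:50]
pos 51 'b': at 2 ·f
pos 52 'a': at 11 ·f  ** P4@[51:52]
pos 53 'c': at 0 ·f
pos 54 'b': at 7
pos 55 'a': at 11  ** P4@[54:55]
pos 56 'b': at 2 ·f
pos 57 'b': at 3
pos 58 'a': at 4  ** P0@[55:58],P4@[57:58]
pos 59 'b': at 2 ·f
pos 60 'c': at 8 ·f
pos 61 'b': at 9  ** P2@[59:61]
pos 62 'c': at 8 ·f
pos 63 'c': at 0 ·f
pos 64 'b': at 7
pos 65 'c': at 8
pos 66 'b': at 9  ** P2@[64:66]
pos 67 'a': at 10  ** P3@[64:67],P4@[66:67]
pos 68 'c': at 0 ·f
pos 69 'b': at 7
pos 70 'b': at 7 ·f
pos 71 'c': at 8
pos 72 'c': at 0 ·f

Matches: [[3,4],[5,1],[7,2],[8,3],[8,4],[10,1],[12,0],[12,4],[15,2],[16,3],[16,4],[22,0],[22,4],[26,4],[29,1],[32,2],[35,2],[36,3],[36,4],[40,4],[45,2],[46,3],[46,4],[49,2],[50,3],[50,4],[52,4],[55,4],[58,0],[58,4],[61,2],[66,2],[67,3],[67,4]]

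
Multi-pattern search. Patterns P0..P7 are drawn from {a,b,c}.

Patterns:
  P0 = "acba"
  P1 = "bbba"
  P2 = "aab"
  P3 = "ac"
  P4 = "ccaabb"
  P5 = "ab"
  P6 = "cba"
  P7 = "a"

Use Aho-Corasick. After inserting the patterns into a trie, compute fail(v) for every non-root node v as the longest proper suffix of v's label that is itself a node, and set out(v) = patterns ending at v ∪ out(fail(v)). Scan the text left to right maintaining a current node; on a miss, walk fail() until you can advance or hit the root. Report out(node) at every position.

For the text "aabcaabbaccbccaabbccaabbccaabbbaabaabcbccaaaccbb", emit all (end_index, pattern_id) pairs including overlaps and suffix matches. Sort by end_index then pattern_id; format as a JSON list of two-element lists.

Build:
Trie (insert patterns):
  0='ε' goto a→1 b→5 c→11
  1='a' goto a→9 b→17 c→2  ←P7
  2='ac' goto b→3  ←P3
  3='acb' goto a→4
  4='acba' goto ·  ←P0
  5='b' goto b→6
  6='bb' goto b→7
  7='bbb' goto a→8
  8='bbba' goto ·  ←P1
  9='aa' goto b→10
  10='aab' goto ·  ←P2
  11='c' goto b→18 c→12
  12='cc' goto a→13
  13='cca' goto a→14
  14='ccaa' goto b→15
  15='ccaab' goto b→16
  16='ccaabb' goto ·  ←P4
  17='ab' goto ·  ←P5
  18='cb' goto a→19
  19='cba' goto ·  ←P6

Failure links (BFS by depth):
  n1('a'): parent n0 fail=0; on 'a' 0 → fail=0;  out {7}∪∅={7}
  n5('b'): parent n0 fail=0; on 'b' 0 → fail=0;  out ∅∪∅=∅
  n11('c'): parent n0 fail=0; on 'c' 0 → fail=0;  out ∅∪∅=∅
  n2('ac'): parent n1 fail=0; on 'c' 0 → fail=11;  out {3}∪∅={3}
  n6('bb'): parent n5 fail=0; on 'b' 0 → fail=5;  out ∅∪∅=∅
  n9('aa'): parent n1 fail=0; on 'a' 0 → fail=1;  out ∅∪{7}={7}
  n12('cc'): parent n11 fail=0; on 'c' 0 → fail=11;  out ∅∪∅=∅
  n17('ab'): parent n1 fail=0; on 'b' 0 → fail=5;  out {5}∪∅={5}
  n18('cb'): parent n11 fail=0; on 'b' 0 → fail=5;  out ∅∪∅=∅
  n3('acb'): parent n2 fail=11; on 'b' 11 → fail=18;  out ∅∪∅=∅
  n7('bbb'): parent n6 fail=5; on 'b' 5 → fail=6;  out ∅∪∅=∅
  n10('aab'): parent n9 fail=1; on 'b' 1 → fail=17;  out {2}∪{5}={2,5}
  n13('cca'): parent n12 fail=11; on 'a' 11→0 → fail=1;  out ∅∪{7}={7}
  n19('cba'): parent n18 fail=5; on 'a' 5→0 → fail=1;  out {6}∪{7}={6,7}
  n4('acba'): parent n3 fail=18; on 'a' 18 → fail=19;  out {0}∪{6,7}={0,6,7}
  n8('bbba'): parent n7 fail=6; on 'a' 6→5→0 → fail=1;  out {1}∪{7}={1,7}
  n14('ccaa'): parent n13 fail=1; on 'a' 1 → fail=9;  out ∅∪{7}={7}
  n15('ccaab'): parent n14 fail=9; on 'b' 9 → fail=10;  out ∅∪{2,5}={2,5}
  n16('ccaabb'): parent n15 fail=10; on 'b' 10→17→5 → fail=6;  out {4}∪∅={4}

Run:
[0] read 'a'  n0⇒n1  → match P7@[0:0]
[1] read 'a'  n1⇒n9  → match P7@[1:1]
[2] read 'b'  n9⇒n10  → match P2@[0:2],P5@[1:2]
[3] read 'c'  n10⇒n11 (fail-walked)
[4] read 'a'  n11⇒n1 (fail-walked)  → match P7@[4:4]
[5] read 'a'  n1⇒n9  → match P7@[5:5]
[6] read 'b'  n9⇒n10  → match P2@[4:6],P5@[5:6]
[7] read 'b'  n10⇒n6 (fail-walked)
[8] read 'a'  n6⇒n1 (fail-walked)  → match P7@[8:8]
[9] read 'c'  n1⇒n2  → match P3@[8:9]
[10] read 'c'  n2⇒n12 (fail-walked)
[11] read 'b'  n12⇒n18 (fail-walked)
[12] read 'c'  n18⇒n11 (fail-walked)
[13] read 'c'  n11⇒n12
[14] read 'a'  n12⇒n13  → match P7@[14:14]
[15] read 'a'  n13⇒n14  → match P7@[15:15]
[16] read 'b'  n14⇒n15  → match P2@[14:16],P5@[15:16]
[17] read 'b'  n15⇒n16  → match P4@[12:17]
[18] read 'c'  n16⇒n11 (fail-walked)
[19] read 'c'  n11⇒n12
[20] read 'a'  n12⇒n13  → match P7@[20:20]
[21] read 'a'  n13⇒n14  → match P7@[21:21]
[22] read 'b'  n14⇒n15  → match P2@[20:22],P5@[21:22]
[23] read 'b'  n15⇒n16  → match P4@[18:23]
[24] read 'c'  n16⇒n11 (fail-walked)
[25] read 'c'  n11⇒n12
[26] read 'a'  n12⇒n13  → match P7@[26:26]
[27] read 'a'  n13⇒n14  → match P7@[27:27]
[28] read 'b'  n14⇒n15  → match P2@[26:28],P5@[27:28]
[29] read 'b'  n15⇒n16  → match P4@[24:29]
[30] read 'b'  n16⇒n7 (fail-walked)
[31] read 'a'  n7⇒n8  → match P1@[28:31],P7@[31:31]
[32] read 'a'  n8⇒n9 (fail-walked)  → match P7@[32:32]
[33] read 'b'  n9⇒n10  → match P2@[31:33],P5@[32:33]
[34] read 'a'  n10⇒n1 (fail-walked)  → match P7@[34:34]
[35] read 'a'  n1⇒n9  → match P7@[35:35]
[36] read 'b'  n9⇒n10  → match P2@[34:36],P5@[35:36]
[37] read 'c'  n10⇒n11 (fail-walked)
[38] read 'b'  n11⇒n18
[39] read 'c'  n18⇒n11 (fail-walked)
[40] read 'c'  n11⇒n12
[41] read 'a'  n12⇒n13  → match P7@[41:41]
[42] read 'a'  n13⇒n14  → match P7@[42:42]
[43] read 'a'  n14⇒n9 (fail-walked)  → match P7@[43:43]
[44] read 'c'  n9⇒n2 (fail-walked)  → match P3@[43:44]
[45] read 'c'  n2⇒n12 (fail-walked)
[46] read 'b'  n12⇒n18 (fail-walked)
[47] read 'b'  n18⇒n6 (fail-walked)

Matches: [[0,7],[1,7],[2,2],[2,5],[4,7],[5,7],[6,2],[6,5],[8,7],[9,3],[14,7],[15,7],[16,2],[16,5],[17,4],[20,7],[21,7],[22,2],[22,5],[23,4],[26,7],[27,7],[28,2],[28,5],[29,4],[31,1],[31,7],[32,7],[33,2],[33,5],[34,7],[35,7],[36,2],[36,5],[41,7],[42,7],[43,7],[44,3]]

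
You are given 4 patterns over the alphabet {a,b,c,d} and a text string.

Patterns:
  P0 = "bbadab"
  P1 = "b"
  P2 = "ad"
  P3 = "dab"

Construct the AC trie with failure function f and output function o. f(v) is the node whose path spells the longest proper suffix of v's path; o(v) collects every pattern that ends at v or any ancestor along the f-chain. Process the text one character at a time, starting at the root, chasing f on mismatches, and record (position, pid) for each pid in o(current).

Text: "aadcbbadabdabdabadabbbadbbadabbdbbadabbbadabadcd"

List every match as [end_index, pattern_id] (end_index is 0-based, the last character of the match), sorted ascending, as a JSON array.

Build automaton:
Trie (insert patterns):
  n0 'ε': a→7 b→1 d→9
  n1 'b': b→2  [P1 ends]
  n2 'bb': a→3
  n3 'bba': d→4
  n4 'bbad': a→5
  n5 'bbada': b→6
  n6 'bbadab': ·  [P0 ends]
  n7 'a': d→8
  n8 'ad': ·  [P2 ends]
  n9 'd': a→10
  n10 'da': b→11
  n11 'dab': ·  [P3 ends]

Failure links (BFS by depth):
  fail(1) 'b': from fail(0)=0 chase 'b': 0 ⇒ 0;  out={1}∪out(0)={1}
  fail(7) 'a': from fail(0)=0 chase 'a': 0 ⇒ 0;  out=∅∪out(0)=∅
  fail(9) 'd': from fail(0)=0 chase 'd': 0 ⇒ 0;  out=∅∪out(0)=∅
  fail(2) 'bb': from fail(1)=0 chase 'b': 0 ⇒ 1;  out=∅∪out(1)={1}
  fail(8) 'ad': from fail(7)=0 chase 'd': 0 ⇒ 9;  out={2}∪out(9)={2}
  fail(10) 'da': from fail(9)=0 chase 'a': 0 ⇒ 7;  out=∅∪out(7)=∅
  fail(3) 'bba': from fail(2)=1 chase 'a': 1→0 ⇒ 7;  out=∅∪out(7)=∅
  fail(11) 'dab': from fail(10)=7 chase 'b': 7→0 ⇒ 1;  out={3}∪out(1)={1,3}
  fail(4) 'bbad': from fail(3)=7 chase 'd': 7 ⇒ 8;  out=∅∪out(8)={2}
  fail(5) 'bbada': from fail(4)=8 chase 'a': 8→9 ⇒ 10;  out=∅∪out(10)=∅
  fail(6) 'bbadab': from fail(5)=10 chase 'b': 10 ⇒ 11;  out={0}∪out(11)={0,1,3}

Run:
pos 0 'a': at 7
pos 1 'a': at 7 ·f
pos 2 'd': at 8  ** P2@[1:2]
pos 3 'c': at 0 ·f
pos 4 'b': at 1  ** P1@[4:4]
pos 5 'b': at 2  ** P1@[5:5]
pos 6 'a': at 3
pos 7 'd': at 4  ** P2@[6:7]
pos 8 'a': at 5
pos 9 'b': at 6  ** P0@[4:9],P1@[9:9],P3@[7:9]
pos 10 'd': at 9 ·f
pos 11 'a': at 10
pos 12 'b': at 11  ** P1@[12:12],P3@[10:12]
pos 13 'd': at 9 ·f
pos 14 'a': at 10
pos 15 'b': at 11  ** P1@[15:15],P3@[13:15]
pos 16 'a': at 7 ·f
pos 17 'd': at 8  ** P2@[16:17]
pos 18 'a': at 10 ·f
pos 19 'b': at 11  ** P1@[19:19],P3@[17:19]
pos 20 'b': at 2 ·f  ** P1@[20:20]
pos 21 'b': at 2 ·f  ** P1@[21:21]
pos 22 'a': at 3
pos 23 'd': at 4  ** P2@[22:23]
pos 24 'b': at 1 ·f  ** P1@[24:24]
pos 25 'b': at 2  ** P1@[25:25]
pos 26 'a': at 3
pos 27 'd': at 4  ** P2@[26:27]
pos 28 'a': at 5
pos 29 'b': at 6  ** P0@[24:29],P1@[29:29],P3@[27:29]
pos 30 'b': at 2 ·f  ** P1@[30:30]
pos 31 'd': at 9 ·f
pos 32 'b': at 1 ·f  ** P1@[32:32]
pos 33 'b': at 2  ** P1@[33:33]
pos 34 'a': at 3
pos 35 'd': at 4  ** P2@[34:35]
pos 36 'a': at 5
pos 37 'b': at 6  ** P0@[32:37],P1@[37:37],P3@[35:37]
pos 38 'b': at 2 ·f  ** P1@[38:38]
pos 39 'b': at 2 ·f  ** P1@[39:39]
pos 40 'a': at 3
pos 41 'd': at 4  ** P2@[40:41]
pos 42 'a': at 5
pos 43 'b': at 6  ** P0@[38:43],P1@[43:43],P3@[41:43]
pos 44 'a': at 7 ·f
pos 45 'd': at 8  ** P2@[44:45]
pos 46 'c': at 0 ·f
pos 47 'd': at 9

All matches (sorted): [[2,2],[4,1],[5,1],[7,2],[9,0],[9,1],[9,3],[12,1],[12,3],[15,1],[15,3],[17,2],[19,1],[19,3],[20,1],[21,1],[23,2],[24,1],[25,1],[27,2],[29,0],[29,1],[29,3],[30,1],[32,1],[33,1],[35,2],[37,0],[37,1],[37,3],[38,1],[39,1],[41,2],[43,0],[43,1],[43,3],[45,2]]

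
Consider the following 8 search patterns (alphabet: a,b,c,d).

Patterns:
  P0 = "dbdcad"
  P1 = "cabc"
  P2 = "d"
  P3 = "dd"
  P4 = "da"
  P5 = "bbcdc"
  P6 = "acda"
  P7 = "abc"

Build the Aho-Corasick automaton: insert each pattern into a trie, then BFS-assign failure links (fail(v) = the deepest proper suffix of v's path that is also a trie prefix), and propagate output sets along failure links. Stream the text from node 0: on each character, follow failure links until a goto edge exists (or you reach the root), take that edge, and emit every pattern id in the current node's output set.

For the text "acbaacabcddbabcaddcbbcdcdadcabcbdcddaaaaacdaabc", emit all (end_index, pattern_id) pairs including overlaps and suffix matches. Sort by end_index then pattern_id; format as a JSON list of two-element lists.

Build automaton:
Trie nodes:
  n0 'ε': a→18 b→13 c→7 d→1
  n1 'd': a→12 b→2 d→11  ←P2
  n2 'db': d→3
  n3 'dbd': c→4
  n4 'dbdc': a→5
  n5 'dbdca': d→6
  n6 'dbdcad': ·  ←P0
  n7 'c': a→8
  n8 'ca': b→9
  n9 'cab': c→10
  n10 'cabc': ·  ←P1
  n11 'dd': ·  ←P3
  n12 'da': ·  ←P4
  n13 'b': b→14
  n14 'bb': c→15
  n15 'bbc': d→16
  n16 'bbcd': c→17
  n17 'bbcdc': ·  ←P5
  n18 'a': b→22 c→19
  n19 'ac': d→20
  n20 'acd': a→21
  n21 'acda': ·  ←P6
  n22 'ab': c→23
  n23 'abc': ·  ←P7

Failure links (BFS by depth):
  n1('d'): parent n0 fail=0; on 'd' 0 → fail=0;  out {2}∪∅={2}
  n7('c'): parent n0 fail=0; on 'c' 0 → fail=0;  out ∅∪∅=∅
  n13('b'): parent n0 fail=0; on 'b' 0 → fail=0;  out ∅∪∅=∅
  n18('a'): parent n0 fail=0; on 'a' 0 → fail=0;  out ∅∪∅=∅
  n2('db'): parent n1 fail=0; on 'b' 0 → fail=13;  out ∅∪∅=∅
  n8('ca'): parent n7 fail=0; on 'a' 0 → fail=18;  out ∅∪∅=∅
  n11('dd'): parent n1 fail=0; on 'd' 0 → fail=1;  out {3}∪{2}={2,3}
  n12('da'): parent n1 fail=0; on 'a' 0 → fail=18;  out {4}∪∅={4}
  n14('bb'): parent n13 fail=0; on 'b' 0 → fail=13;  out ∅∪∅=∅
  n19('ac'): parent n18 fail=0; on 'c' 0 → fail=7;  out ∅∪∅=∅
  n22('ab'): parent n18 fail=0; on 'b' 0 → fail=13;  out ∅∪∅=∅
  n3('dbd'): parent n2 fail=13; on 'd' 13→0 → fail=1;  out ∅∪{2}={2}
  n9('cab'): parent n8 fail=18; on 'b' 18 → fail=22;  out ∅∪∅=∅
  n15('bbc'): parent n14 fail=13; on 'c' 13→0 → fail=7;  out ∅∪∅=∅
  n20('acd'): parent n19 fail=7; on 'd' 7→0 → fail=1;  out ∅∪{2}={2}
  n23('abc'): parent n22 fail=13; on 'c' 13→0 → fail=7;  out {7}∪∅={7}
  n4('dbdc'): parent n3 fail=1; on 'c' 1→0 → fail=7;  out ∅∪∅=∅
  n10('cabc'): parent n9 fail=22; on 'c' 22 → fail=23;  out {1}∪{7}={1,7}
  n16('bbcd'): parent n15 fail=7; on 'd' 7→0 → fail=1;  out ∅∪{2}={2}
  n21('acda'): parent n20 fail=1; on 'a' 1 → fail=12;  out {6}∪{4}={4,6}
  n5('dbdca'): parent n4 fail=7; on 'a' 7 → fail=8;  out ∅∪∅=∅
  n17('bbcdc'): parent n16 fail=1; on 'c' 1→0 → fail=7;  out {5}∪∅={5}
  n6('dbdcad'): parent n5 fail=8; on 'd' 8→18→0 → fail=1;  out {0}∪{2}={0,2}

Text stream:
pos 0 'a': at 18
pos 1 'c': at 19
pos 2 'b': at 13 ·f
pos 3 'a': at 18 ·f
pos 4 'a': at 18 ·f
pos 5 'c': at 19
pos 6 'a': at 8 ·f
pos 7 'b': at 9
pos 8 'c': at 10  emit P1@[5:8],P7@[6:8]
pos 9 'd': at 1 ·f  emit P2@[9:9]
pos 10 'd': at 11  emit P2@[10:10],P3@[9:10]
pos 11 'b': at 2 ·f
pos 12 'a': at 18 ·f
pos 13 'b': at 22
pos 14 'c': at 23  emit P7@[12:14]
pos 15 'a': at 8 ·f
pos 16 'd': at 1 ·f  emit P2@[16:16]
pos 17 'd': at 11  emit P2@[17:17],P3@[16:17]
pos 18 'c': at 7 ·f
pos 19 'b': at 13 ·f
pos 20 'b': at 14
pos 21 'c': at 15
pos 22 'd': at 16  emit P2@[22:22]
pos 23 'c': at 17  emit P5@[19:23]
pos 24 'd': at 1 ·f  emit P2@[24:24]
pos 25 'a': at 12  emit P4@[24:25]
pos 26 'd': at 1 ·f  emit P2@[26:26]
pos 27 'c': at 7 ·f
pos 28 'a': at 8
pos 29 'b': at 9
pos 30 'c': at 10  emit P1@[27:30],P7@[28:30]
pos 31 'b': at 13 ·f
pos 32 'd': at 1 ·f  emit P2@[32:32]
pos 33 'c': at 7 ·f
pos 34 'd': at 1 ·f  emit P2@[34:34]
pos 35 'd': at 11  emit P2@[35:35],P3@[34:35]
pos 36 'a': at 12 ·f  emit P4@[35:36]
pos 37 'a': at 18 ·f
pos 38 'a': at 18 ·f
pos 39 'a': at 18 ·f
pos 40 'a': at 18 ·f
pos 41 'c': at 19
pos 42 'd': at 20  emit P2@[42:42]
pos 43 'a': at 21  emit P4@[42:43],P6@[40:43]
pos 44 'a': at 18 ·f
pos 45 'b': at 22
pos 46 'c': at 23  emit P7@[44:46]

Matches: [[8,1],[8,7],[9,2],[10,2],[10,3],[14,7],[16,2],[17,2],[17,3],[22,2],[23,5],[24,2],[25,4],[26,2],[30,1],[30,7],[32,2],[34,2],[35,2],[35,3],[36,4],[42,2],[43,4],[43,6],[46,7]]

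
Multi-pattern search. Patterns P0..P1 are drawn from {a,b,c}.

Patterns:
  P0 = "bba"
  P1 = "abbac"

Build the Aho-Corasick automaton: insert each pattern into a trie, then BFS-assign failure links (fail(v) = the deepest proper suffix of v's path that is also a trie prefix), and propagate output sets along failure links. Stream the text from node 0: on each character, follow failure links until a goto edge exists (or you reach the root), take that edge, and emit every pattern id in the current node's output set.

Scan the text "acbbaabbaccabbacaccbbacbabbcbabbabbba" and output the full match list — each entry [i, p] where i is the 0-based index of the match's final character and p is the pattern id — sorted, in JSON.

Build automaton:
Trie (insert patterns):
  0='ε' goto a→4 b→1
  1='b' goto b→2
  2='bb' goto a→3
  3='bba' goto ·  ←P0
  4='a' goto b→5
  5='ab' goto b→6
  6='abb' goto a→7
  7='abba' goto c→8
  8='abbac' goto ·  ←P1

Failure links (BFS by depth):
  n1('b'): parent n0 fail=0; on 'b' 0 → fail=0;  out ∅∪∅=∅
  n4('a'): parent n0 fail=0; on 'a' 0 → fail=0;  out ∅∪∅=∅
  n2('bb'): parent n1 fail=0; on 'b' 0 → fail=1;  out ∅∪∅=∅
  n5('ab'): parent n4 fail=0; on 'b' 0 → fail=1;  out ∅∪∅=∅
  n3('bba'): parent n2 fail=1; on 'a' 1→0 → fail=4;  out {0}∪∅={0}
  n6('abb'): parent n5 fail=1; on 'b' 1 → fail=2;  out ∅∪∅=∅
  n7('abba'): parent n6 fail=2; on 'a' 2 → fail=3;  out ∅∪{0}={0}
  n8('abbac'): parent n7 fail=3; on 'c' 3→4→0 → fail=0;  out {1}∪∅={1}

Scan:
pos 0 'a': at 4
pos 1 'c': at 0 (fail-walked)
pos 2 'b': at 1
pos 3 'b': at 2
pos 4 'a': at 3  ** P0@[2:4]
pos 5 'a': at 4 (fail-walked)
pos 6 'b': at 5
pos 7 'b': at 6
pos 8 'a': at 7  ** P0@[6:8]
pos 9 'c': at 8  ** P1@[5:9]
pos 10 'c': at 0 (fail-walked)
pos 11 'a': at 4
pos 12 'b': at 5
pos 13 'b': at 6
pos 14 'a': at 7  ** P0@[12:14]
pos 15 'c': at 8  ** P1@[11:15]
pos 16 'a': at 4 (fail-walked)
pos 17 'c': at 0 (fail-walked)
pos 18 'c': at 0
pos 19 'b': at 1
pos 20 'b': at 2
pos 21 'a': at 3  ** P0@[19:21]
pos 22 'c': at 0 (fail-walked)
pos 23 'b': at 1
pos 24 'a': at 4 (fail-walked)
pos 25 'b': at 5
pos 26 'b': at 6
pos 27 'c': at 0 (fail-walked)
pos 28 'b': at 1
pos 29 'a': at 4 (fail-walked)
pos 30 'b': at 5
pos 31 'b': at 6
pos 32 'a': at 7  ** P0@[30:32]
pos 33 'b': at 5 (fail-walked)
pos 34 'b': at 6
pos 35 'b': at 2 (fail-walked)
pos 36 'a': at 3  ** P0@[34:36]

All matches (sorted): [[4,0],[8,0],[9,1],[14,0],[15,1],[21,0],[32,0],[36,0]]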